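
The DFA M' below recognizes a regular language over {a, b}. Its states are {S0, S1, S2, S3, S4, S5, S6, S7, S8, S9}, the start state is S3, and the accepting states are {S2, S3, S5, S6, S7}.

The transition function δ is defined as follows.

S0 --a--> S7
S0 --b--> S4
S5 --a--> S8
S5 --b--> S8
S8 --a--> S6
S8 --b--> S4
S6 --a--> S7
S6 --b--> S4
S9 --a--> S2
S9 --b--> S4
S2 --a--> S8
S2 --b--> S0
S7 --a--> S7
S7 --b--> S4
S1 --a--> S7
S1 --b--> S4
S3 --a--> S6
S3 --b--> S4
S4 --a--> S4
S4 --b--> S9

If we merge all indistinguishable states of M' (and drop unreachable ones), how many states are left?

Reachable states from the start: {S0,S2,S3,S4,S6,S7,S8,S9}. Unreachable: {S1,S5} — drop them.
Initial partition by acceptance: {S2,S3,S6,S7} | {S0,S4,S8,S9}.
On input a, block {S2,S3,S6,S7} splits into {S3,S6,S7} and {S2}.
On input a, block {S0,S4,S8,S9} splits into {S0,S8} and {S4} and {S9}.
Stable partition: {S3,S6,S7} | {S0,S8} | {S2} | {S4} | {S9} — 5 equivalence classes.

5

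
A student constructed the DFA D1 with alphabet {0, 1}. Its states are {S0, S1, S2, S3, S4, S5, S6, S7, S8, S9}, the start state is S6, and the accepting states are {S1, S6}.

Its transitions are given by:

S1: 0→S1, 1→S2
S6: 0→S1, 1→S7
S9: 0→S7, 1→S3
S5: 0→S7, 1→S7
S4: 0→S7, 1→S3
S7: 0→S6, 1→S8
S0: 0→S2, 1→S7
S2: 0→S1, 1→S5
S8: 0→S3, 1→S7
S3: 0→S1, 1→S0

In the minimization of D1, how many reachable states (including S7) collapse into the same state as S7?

3

Reachable states from the start: {S0,S1,S2,S3,S5,S6,S7,S8}. Unreachable: {S4,S9} — drop them.
P0 = {S1,S6} | {S0,S2,S3,S5,S7,S8}.
Refine {S0,S2,S3,S5,S7,S8} on symbol 0: members go to different blocks, giving {S0,S5,S8} and {S2,S3,S7}.
The partition is now stable with 3 blocks: {S1,S6} | {S0,S5,S8} | {S2,S3,S7}.
The equivalence class containing S7 is {S2,S3,S7}, of size 3.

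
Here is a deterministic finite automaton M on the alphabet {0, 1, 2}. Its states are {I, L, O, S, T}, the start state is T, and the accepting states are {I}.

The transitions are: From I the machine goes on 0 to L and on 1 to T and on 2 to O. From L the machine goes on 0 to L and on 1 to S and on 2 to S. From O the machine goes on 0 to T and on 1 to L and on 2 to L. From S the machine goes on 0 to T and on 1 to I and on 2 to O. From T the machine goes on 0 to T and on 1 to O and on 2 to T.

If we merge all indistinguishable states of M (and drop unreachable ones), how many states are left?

P0 = {I} | {L,O,S,T}.
Refine {L,O,S,T} on symbol 1: members go to different blocks, giving {L,O,T} and {S}.
On input 1, block {L,O,T} splits into {O,T} and {L}.
Split {O,T} by δ(·,1) → {T} and {O}.
The partition is now stable with 5 blocks: {I} | {T} | {S} | {L} | {O}.

5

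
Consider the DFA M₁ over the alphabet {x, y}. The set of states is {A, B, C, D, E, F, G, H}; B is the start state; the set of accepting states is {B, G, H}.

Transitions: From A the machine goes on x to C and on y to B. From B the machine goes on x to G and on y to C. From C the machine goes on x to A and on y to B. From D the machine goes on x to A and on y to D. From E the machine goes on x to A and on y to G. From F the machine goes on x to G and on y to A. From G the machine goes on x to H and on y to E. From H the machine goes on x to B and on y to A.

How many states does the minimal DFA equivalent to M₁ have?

2

First remove the unreachable states {D,F}; 6 states remain.
P0 = {B,G,H} | {A,C,E}.
Stable partition: {B,G,H} | {A,C,E} — 2 equivalence classes.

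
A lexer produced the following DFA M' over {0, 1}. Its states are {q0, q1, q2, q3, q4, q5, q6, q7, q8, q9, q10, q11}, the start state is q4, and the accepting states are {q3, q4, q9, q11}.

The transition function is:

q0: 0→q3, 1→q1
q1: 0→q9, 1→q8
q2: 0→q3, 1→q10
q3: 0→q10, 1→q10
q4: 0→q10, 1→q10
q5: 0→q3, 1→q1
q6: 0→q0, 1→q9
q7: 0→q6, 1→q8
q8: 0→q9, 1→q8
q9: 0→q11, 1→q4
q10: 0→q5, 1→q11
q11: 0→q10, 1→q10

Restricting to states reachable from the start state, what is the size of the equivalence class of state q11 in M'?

3

States {q0,q2,q6,q7} cannot be reached from the start state, so discard them.
P0 = {q3,q4,q9,q11} | {q1,q5,q8,q10}.
On input 0, block {q3,q4,q9,q11} splits into {q3,q4,q11} and {q9}.
Refine {q1,q5,q8,q10} on symbol 0: members go to different blocks, giving {q1,q8} and {q5} and {q10}.
No further refinement is possible. Final partition (5 blocks): {q3,q4,q11} | {q1,q8} | {q9} | {q5} | {q10}.
The equivalence class containing q11 is {q3,q4,q11}, of size 3.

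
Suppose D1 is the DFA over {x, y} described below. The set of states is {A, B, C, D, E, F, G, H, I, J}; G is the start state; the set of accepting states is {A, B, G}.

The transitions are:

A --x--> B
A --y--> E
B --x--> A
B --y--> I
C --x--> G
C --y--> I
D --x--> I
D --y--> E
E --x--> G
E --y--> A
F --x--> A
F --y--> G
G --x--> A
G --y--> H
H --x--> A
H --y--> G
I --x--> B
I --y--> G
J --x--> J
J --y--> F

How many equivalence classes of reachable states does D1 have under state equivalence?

2

Reachable states from the start: {A,B,E,G,H,I}. Unreachable: {C,D,F,J} — drop them.
Start with accepting vs non-accepting: {A,B,G} | {E,H,I}.
No further refinement is possible. Final partition (2 blocks): {A,B,G} | {E,H,I}.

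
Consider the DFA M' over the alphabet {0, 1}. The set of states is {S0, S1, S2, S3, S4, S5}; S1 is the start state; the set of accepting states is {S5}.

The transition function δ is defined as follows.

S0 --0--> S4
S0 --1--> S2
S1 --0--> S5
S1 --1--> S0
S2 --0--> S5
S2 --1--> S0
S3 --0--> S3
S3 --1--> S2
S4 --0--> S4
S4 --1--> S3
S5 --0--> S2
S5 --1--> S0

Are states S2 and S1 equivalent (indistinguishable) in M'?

Yes

P0 = {S5} | {S0,S1,S2,S3,S4}.
On input 0, block {S0,S1,S2,S3,S4} splits into {S0,S3,S4} and {S1,S2}.
Refine {S0,S3,S4} on symbol 1: members go to different blocks, giving {S0,S3} and {S4}.
Refine {S0,S3} on symbol 0: members go to different blocks, giving {S0} and {S3}.
Stable partition: {S5} | {S0} | {S1,S2} | {S4} | {S3} — 5 equivalence classes.
S2 and S1 lie in the same block of the stable partition, so they are equivalent — no string distinguishes them.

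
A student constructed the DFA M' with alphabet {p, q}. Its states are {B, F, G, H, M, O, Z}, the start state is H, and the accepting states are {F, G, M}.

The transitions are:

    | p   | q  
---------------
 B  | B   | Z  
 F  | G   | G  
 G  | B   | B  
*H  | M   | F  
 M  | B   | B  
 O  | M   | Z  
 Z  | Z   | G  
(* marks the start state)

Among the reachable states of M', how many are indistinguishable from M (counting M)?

2

First remove the unreachable states {O}; 6 states remain.
P0 = {F,G,M} | {B,H,Z}.
Split {F,G,M} by δ(·,p) → {G,M} and {F}.
On input p, block {B,H,Z} splits into {B,Z} and {H}.
Split {B,Z} by δ(·,q) → {B} and {Z}.
Stable partition: {G,M} | {B} | {F} | {H} | {Z} — 5 equivalence classes.
State M belongs to the block {G,M}, which has 2 states.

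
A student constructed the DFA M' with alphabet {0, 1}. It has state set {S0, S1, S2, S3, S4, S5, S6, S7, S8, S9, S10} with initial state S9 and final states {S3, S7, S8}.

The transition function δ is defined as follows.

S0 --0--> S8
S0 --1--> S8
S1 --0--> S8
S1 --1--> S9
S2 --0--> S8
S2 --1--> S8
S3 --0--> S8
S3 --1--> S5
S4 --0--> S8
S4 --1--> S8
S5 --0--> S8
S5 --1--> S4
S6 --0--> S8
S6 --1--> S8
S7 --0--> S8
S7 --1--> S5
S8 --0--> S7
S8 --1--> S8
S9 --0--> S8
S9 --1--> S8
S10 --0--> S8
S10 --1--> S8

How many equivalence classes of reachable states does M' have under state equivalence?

4

First remove the unreachable states {S0,S1,S2,S3,S6,S10}; 5 states remain.
P0 = {S7,S8} | {S4,S5,S9}.
Split {S7,S8} by δ(·,1) → {S7} and {S8}.
Split {S4,S5,S9} by δ(·,1) → {S4,S9} and {S5}.
Stable partition: {S7} | {S4,S9} | {S8} | {S5} — 4 equivalence classes.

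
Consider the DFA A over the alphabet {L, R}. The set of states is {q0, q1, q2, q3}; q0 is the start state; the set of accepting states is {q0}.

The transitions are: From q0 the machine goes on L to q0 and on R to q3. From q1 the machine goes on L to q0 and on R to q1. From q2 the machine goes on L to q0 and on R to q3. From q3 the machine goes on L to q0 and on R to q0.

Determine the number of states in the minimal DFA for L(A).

Reachable states from the start: {q0,q3}. Unreachable: {q1,q2} — drop them.
Start with accepting vs non-accepting: {q0} | {q3}.
The partition is now stable with 2 blocks: {q0} | {q3}.

2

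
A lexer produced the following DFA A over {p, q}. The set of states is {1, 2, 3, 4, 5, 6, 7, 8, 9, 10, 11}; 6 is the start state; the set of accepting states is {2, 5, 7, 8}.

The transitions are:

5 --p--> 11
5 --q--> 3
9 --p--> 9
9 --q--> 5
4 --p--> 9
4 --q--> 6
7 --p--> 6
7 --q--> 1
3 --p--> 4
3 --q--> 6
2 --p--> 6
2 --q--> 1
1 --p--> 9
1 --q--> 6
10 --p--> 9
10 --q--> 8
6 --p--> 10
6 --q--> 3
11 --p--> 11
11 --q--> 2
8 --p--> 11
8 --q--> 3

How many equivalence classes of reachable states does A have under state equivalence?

Reachable states from the start: {1,2,3,4,5,6,8,9,10,11}. Unreachable: {7} — drop them.
P0 = {2,5,8} | {1,3,4,6,9,10,11}.
Split {1,3,4,6,9,10,11} by δ(·,q) → {1,3,4,6} and {9,10,11}.
Refine {2,5,8} on symbol p: members go to different blocks, giving {5,8} and {2}.
Split {1,3,4,6} by δ(·,p) → {1,4,6} and {3}.
On input q, block {1,4,6} splits into {1,4} and {6}.
Refine {9,10,11} on symbol q: members go to different blocks, giving {9,10} and {11}.
Stable partition: {5,8} | {1,4} | {9,10} | {2} | {3} | {6} | {11} — 7 equivalence classes.

7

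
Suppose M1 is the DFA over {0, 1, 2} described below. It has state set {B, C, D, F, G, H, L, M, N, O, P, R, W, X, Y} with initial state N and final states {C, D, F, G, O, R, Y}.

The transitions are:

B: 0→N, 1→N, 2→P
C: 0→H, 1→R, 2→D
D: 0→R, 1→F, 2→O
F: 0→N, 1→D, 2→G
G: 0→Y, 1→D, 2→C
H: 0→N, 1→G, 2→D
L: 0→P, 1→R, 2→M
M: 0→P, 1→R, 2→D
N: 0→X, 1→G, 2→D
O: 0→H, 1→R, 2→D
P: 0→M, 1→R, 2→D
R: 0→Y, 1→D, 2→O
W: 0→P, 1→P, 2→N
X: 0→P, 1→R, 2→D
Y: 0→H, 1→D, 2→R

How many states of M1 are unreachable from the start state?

3

Starting at N and following transitions, the reachable set is {C, D, F, G, H, M, N, O, P, R, X, Y}. That leaves B, L, W unreachable — 3 in total.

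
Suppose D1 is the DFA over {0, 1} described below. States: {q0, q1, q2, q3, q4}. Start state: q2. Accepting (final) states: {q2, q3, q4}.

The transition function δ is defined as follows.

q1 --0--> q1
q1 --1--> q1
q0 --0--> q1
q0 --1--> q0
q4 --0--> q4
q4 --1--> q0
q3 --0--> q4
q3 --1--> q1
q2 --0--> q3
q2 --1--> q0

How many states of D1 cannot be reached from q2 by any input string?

A breadth-first search from the start state visits every state.

0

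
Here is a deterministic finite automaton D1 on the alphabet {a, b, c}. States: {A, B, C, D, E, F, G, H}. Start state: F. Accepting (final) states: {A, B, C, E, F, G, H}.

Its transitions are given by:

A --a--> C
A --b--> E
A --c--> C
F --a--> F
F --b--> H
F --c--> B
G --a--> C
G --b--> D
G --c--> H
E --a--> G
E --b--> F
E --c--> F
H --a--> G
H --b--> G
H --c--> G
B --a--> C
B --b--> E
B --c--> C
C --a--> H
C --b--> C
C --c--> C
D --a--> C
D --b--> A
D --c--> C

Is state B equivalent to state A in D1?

Yes

Initial partition by acceptance: {A,B,C,E,F,G,H} | {D}.
Split {A,B,C,E,F,G,H} by δ(·,b) → {A,B,C,E,F,H} and {G}.
Refine {A,B,C,E,F,H} on symbol a: members go to different blocks, giving {A,B,C,F} and {E,H}.
Refine {A,B,C,F} on symbol a: members go to different blocks, giving {A,B,F} and {C}.
On input a, block {A,B,F} splits into {A,B} and {F}.
Split {E,H} by δ(·,b) → {E} and {H}.
The partition is now stable with 7 blocks: {A,B} | {D} | {G} | {E} | {C} | {F} | {H}.
B and A lie in the same block of the stable partition, so they are equivalent — no string distinguishes them.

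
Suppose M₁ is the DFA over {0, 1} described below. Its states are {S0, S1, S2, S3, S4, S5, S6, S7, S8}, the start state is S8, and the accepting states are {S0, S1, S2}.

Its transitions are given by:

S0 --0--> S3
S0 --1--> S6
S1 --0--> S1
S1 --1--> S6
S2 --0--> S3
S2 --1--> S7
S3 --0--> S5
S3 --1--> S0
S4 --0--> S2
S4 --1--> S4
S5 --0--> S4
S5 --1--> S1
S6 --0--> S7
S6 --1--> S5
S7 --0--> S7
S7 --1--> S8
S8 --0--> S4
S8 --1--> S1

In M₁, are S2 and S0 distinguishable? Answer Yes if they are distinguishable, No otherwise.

All states are reachable from the start state.
P0 = {S0,S1,S2} | {S3,S4,S5,S6,S7,S8}.
On input 0, block {S0,S1,S2} splits into {S0,S2} and {S1}.
On input 0, block {S3,S4,S5,S6,S7,S8} splits into {S3,S5,S6,S7,S8} and {S4}.
Split {S3,S5,S6,S7,S8} by δ(·,0) → {S3,S6,S7} and {S5,S8}.
On input 0, block {S3,S6,S7} splits into {S6,S7} and {S3}.
The partition is now stable with 6 blocks: {S0,S2} | {S6,S7} | {S1} | {S4} | {S5,S8} | {S3}.
S2 and S0 lie in the same block of the stable partition, so they are equivalent — no string distinguishes them.

No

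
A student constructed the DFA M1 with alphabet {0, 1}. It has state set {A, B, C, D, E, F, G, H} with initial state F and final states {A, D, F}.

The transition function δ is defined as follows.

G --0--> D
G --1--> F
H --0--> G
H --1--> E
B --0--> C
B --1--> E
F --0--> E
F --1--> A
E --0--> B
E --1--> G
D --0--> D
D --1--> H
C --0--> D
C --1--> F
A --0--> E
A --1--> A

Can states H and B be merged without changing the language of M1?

Every state is reachable, so we keep all 8.
Initial partition by acceptance: {A,D,F} | {B,C,E,G,H}.
Refine {A,D,F} on symbol 0: members go to different blocks, giving {A,F} and {D}.
Split {B,C,E,G,H} by δ(·,0) → {B,E,H} and {C,G}.
Refine {B,E,H} on symbol 0: members go to different blocks, giving {B,H} and {E}.
Stable partition: {A,F} | {B,H} | {D} | {C,G} | {E} — 5 equivalence classes.
H and B lie in the same block of the stable partition, so they are equivalent — no string distinguishes them.

Yes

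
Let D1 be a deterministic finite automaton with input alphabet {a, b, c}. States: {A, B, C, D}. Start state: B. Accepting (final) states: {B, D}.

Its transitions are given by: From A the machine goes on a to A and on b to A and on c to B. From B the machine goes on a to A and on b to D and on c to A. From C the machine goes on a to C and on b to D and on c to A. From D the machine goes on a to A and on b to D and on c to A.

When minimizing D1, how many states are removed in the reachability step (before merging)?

BFS from B reaches {A, B, D}; the 1 state(s) C are never visited.

1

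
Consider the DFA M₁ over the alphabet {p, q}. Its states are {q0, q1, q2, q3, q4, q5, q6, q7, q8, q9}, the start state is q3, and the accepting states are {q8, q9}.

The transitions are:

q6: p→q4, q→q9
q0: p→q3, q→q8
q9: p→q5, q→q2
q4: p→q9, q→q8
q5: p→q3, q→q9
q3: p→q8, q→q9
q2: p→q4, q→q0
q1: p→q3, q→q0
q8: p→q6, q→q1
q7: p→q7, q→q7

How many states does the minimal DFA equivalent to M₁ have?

4

First remove the unreachable states {q7}; 9 states remain.
P0 = {q8,q9} | {q0,q1,q2,q3,q4,q5,q6}.
Refine {q0,q1,q2,q3,q4,q5,q6} on symbol p: members go to different blocks, giving {q0,q1,q2,q5,q6} and {q3,q4}.
On input q, block {q0,q1,q2,q5,q6} splits into {q0,q5,q6} and {q1,q2}.
Stable partition: {q8,q9} | {q0,q5,q6} | {q3,q4} | {q1,q2} — 4 equivalence classes.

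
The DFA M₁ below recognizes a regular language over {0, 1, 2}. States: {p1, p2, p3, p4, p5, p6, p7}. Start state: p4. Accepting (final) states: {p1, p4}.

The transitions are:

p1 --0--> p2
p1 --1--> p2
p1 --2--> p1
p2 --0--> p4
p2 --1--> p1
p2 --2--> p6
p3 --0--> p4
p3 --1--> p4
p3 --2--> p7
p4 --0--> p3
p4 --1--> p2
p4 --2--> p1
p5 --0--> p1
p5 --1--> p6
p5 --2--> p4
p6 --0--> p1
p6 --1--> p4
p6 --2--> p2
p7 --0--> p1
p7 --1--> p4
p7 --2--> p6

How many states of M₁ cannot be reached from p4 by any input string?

1

Starting at p4 and following transitions, the reachable set is {p1, p2, p3, p4, p6, p7}. That leaves p5 unreachable — 1 in total.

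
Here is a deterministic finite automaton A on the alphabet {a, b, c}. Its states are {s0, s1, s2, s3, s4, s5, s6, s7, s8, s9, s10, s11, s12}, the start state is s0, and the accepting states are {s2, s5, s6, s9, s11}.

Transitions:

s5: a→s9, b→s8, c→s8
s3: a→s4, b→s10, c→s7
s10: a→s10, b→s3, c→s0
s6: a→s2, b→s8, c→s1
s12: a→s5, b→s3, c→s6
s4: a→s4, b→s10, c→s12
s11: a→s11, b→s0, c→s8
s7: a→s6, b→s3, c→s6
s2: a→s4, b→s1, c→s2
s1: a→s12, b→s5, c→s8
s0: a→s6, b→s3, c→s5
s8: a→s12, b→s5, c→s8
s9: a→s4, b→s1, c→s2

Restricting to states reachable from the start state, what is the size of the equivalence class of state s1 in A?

2

Reachable states from the start: {s0,s1,s2,s3,s4,s5,s6,s7,s8,s9,s10,s12}. Unreachable: {s11} — drop them.
Start with accepting vs non-accepting: {s2,s5,s6,s9} | {s0,s1,s3,s4,s7,s8,s10,s12}.
On input a, block {s2,s5,s6,s9} splits into {s2,s9} and {s5,s6}.
Split {s0,s1,s3,s4,s7,s8,s10,s12} by δ(·,a) → {s1,s3,s4,s8,s10} and {s0,s7,s12}.
Refine {s1,s3,s4,s8,s10} on symbol a: members go to different blocks, giving {s3,s4,s10} and {s1,s8}.
Stable partition: {s2,s9} | {s3,s4,s10} | {s5,s6} | {s0,s7,s12} | {s1,s8} — 5 equivalence classes.
State s1 belongs to the block {s1,s8}, which has 2 states.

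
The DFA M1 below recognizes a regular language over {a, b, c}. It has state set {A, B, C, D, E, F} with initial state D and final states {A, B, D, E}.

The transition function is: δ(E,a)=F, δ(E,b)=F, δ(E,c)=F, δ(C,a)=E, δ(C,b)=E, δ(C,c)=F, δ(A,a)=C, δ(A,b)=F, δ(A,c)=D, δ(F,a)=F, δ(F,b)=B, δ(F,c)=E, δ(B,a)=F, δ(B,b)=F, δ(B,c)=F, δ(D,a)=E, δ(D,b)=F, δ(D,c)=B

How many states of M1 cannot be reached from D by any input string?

2

Starting at D and following transitions, the reachable set is {B, D, E, F}. That leaves A, C unreachable — 2 in total.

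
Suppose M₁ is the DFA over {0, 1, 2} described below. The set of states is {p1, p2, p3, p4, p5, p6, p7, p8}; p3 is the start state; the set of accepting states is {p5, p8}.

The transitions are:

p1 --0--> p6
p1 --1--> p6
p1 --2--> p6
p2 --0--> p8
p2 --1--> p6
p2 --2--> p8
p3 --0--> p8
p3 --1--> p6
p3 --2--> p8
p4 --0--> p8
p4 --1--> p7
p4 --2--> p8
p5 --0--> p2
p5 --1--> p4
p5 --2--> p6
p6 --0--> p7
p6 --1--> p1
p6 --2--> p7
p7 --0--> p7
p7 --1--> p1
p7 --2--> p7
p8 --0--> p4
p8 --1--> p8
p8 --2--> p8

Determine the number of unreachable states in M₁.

2

No path from p3 leads to p2, p5; the other 6 states are all reachable.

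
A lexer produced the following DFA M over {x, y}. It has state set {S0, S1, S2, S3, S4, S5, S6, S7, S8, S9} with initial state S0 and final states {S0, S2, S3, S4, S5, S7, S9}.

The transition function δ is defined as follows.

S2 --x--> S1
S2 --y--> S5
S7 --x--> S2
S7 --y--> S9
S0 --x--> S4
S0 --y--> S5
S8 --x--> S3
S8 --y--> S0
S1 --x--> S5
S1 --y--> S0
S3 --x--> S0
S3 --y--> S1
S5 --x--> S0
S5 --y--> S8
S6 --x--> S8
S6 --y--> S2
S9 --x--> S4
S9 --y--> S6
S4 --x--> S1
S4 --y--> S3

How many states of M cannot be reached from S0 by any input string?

4

Starting at S0 and following transitions, the reachable set is {S0, S1, S3, S4, S5, S8}. That leaves S2, S6, S7, S9 unreachable — 4 in total.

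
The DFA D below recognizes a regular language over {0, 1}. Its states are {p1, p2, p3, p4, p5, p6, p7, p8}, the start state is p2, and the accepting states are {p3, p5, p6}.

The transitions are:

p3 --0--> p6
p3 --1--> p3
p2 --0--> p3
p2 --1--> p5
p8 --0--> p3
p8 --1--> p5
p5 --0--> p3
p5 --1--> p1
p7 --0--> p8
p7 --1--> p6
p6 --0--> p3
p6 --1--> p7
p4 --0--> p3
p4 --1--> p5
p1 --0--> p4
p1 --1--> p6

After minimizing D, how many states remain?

All states are reachable from the start state.
Start with accepting vs non-accepting: {p3,p5,p6} | {p1,p2,p4,p7,p8}.
Split {p3,p5,p6} by δ(·,1) → {p5,p6} and {p3}.
Refine {p1,p2,p4,p7,p8} on symbol 0: members go to different blocks, giving {p2,p4,p8} and {p1,p7}.
Stable partition: {p5,p6} | {p2,p4,p8} | {p3} | {p1,p7} — 4 equivalence classes.

4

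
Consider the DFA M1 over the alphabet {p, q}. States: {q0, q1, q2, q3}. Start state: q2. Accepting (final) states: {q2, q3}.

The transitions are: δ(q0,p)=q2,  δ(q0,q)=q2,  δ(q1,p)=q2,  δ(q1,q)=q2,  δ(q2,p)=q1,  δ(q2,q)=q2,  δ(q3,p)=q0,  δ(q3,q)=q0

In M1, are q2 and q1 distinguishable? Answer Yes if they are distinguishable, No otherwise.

States {q0,q3} cannot be reached from the start state, so discard them.
Initial partition by acceptance: {q2} | {q1}.
The partition is now stable with 2 blocks: {q2} | {q1}.
q2 and q1 end up in different blocks, so they are distinguishable. For instance, the string 'ε' is accepted from only q2.

Yes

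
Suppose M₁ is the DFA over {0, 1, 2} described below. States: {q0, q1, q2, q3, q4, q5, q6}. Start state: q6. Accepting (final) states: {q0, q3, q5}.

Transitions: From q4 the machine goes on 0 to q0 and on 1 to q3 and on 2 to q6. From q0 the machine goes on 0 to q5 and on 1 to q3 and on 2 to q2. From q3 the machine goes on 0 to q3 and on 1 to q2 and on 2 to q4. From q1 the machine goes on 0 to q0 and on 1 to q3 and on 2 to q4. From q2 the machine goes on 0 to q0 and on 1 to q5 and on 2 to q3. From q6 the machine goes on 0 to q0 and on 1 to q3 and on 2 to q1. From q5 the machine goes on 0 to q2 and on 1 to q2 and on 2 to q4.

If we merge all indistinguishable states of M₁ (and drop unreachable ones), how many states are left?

5

Initial partition by acceptance: {q0,q3,q5} | {q1,q2,q4,q6}.
On input 0, block {q0,q3,q5} splits into {q0,q3} and {q5}.
On input 0, block {q0,q3} splits into {q0} and {q3}.
On input 1, block {q1,q2,q4,q6} splits into {q1,q4,q6} and {q2}.
No further refinement is possible. Final partition (5 blocks): {q0} | {q1,q4,q6} | {q5} | {q3} | {q2}.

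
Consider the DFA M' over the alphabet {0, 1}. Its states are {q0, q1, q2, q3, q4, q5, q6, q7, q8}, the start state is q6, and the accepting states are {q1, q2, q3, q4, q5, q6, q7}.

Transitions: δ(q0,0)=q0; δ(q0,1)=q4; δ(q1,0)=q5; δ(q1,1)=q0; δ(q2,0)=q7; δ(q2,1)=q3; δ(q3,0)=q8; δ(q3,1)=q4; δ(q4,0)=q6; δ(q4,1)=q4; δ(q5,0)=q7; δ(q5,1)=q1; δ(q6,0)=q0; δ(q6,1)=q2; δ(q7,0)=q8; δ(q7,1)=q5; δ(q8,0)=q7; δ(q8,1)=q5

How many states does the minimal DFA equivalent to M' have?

Every state is reachable, so we keep all 9.
P0 = {q1,q2,q3,q4,q5,q6,q7} | {q0,q8}.
On input 0, block {q1,q2,q3,q4,q5,q6,q7} splits into {q1,q2,q4,q5} and {q3,q6,q7}.
Split {q1,q2,q4,q5} by δ(·,0) → {q2,q4,q5} and {q1}.
Split {q2,q4,q5} by δ(·,1) → {q2} and {q4} and {q5}.
Split {q0,q8} by δ(·,0) → {q0} and {q8}.
On input 0, block {q3,q6,q7} splits into {q3,q7} and {q6}.
On input 1, block {q3,q7} splits into {q3} and {q7}.
No further refinement is possible. Final partition (9 blocks): {q2} | {q0} | {q3} | {q1} | {q4} | {q5} | {q8} | {q6} | {q7}.

9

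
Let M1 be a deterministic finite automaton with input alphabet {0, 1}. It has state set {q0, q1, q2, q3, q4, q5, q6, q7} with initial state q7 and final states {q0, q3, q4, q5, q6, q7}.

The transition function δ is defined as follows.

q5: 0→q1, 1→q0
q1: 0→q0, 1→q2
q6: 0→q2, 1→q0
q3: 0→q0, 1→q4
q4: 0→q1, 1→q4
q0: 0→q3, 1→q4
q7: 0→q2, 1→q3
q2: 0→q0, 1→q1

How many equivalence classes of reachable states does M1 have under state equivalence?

Reachable states from the start: {q0,q1,q2,q3,q4,q7}. Unreachable: {q5,q6} — drop them.
Initial partition by acceptance: {q0,q3,q4,q7} | {q1,q2}.
On input 0, block {q0,q3,q4,q7} splits into {q0,q3} and {q4,q7}.
Split {q4,q7} by δ(·,1) → {q4} and {q7}.
The partition is now stable with 4 blocks: {q0,q3} | {q1,q2} | {q4} | {q7}.

4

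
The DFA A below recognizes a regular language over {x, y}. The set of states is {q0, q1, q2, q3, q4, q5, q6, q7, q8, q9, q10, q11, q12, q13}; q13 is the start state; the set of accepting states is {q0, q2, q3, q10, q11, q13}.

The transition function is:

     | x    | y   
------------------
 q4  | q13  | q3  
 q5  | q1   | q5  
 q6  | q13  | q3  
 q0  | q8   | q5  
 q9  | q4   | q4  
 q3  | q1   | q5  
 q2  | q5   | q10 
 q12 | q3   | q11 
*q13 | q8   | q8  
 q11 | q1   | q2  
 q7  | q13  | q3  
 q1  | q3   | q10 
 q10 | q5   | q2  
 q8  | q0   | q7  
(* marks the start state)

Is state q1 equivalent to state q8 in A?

First remove the unreachable states {q4,q6,q9,q11,q12}; 9 states remain.
P0 = {q0,q2,q3,q10,q13} | {q1,q5,q7,q8}.
Refine {q0,q2,q3,q10,q13} on symbol y: members go to different blocks, giving {q0,q3,q13} and {q2,q10}.
Refine {q1,q5,q7,q8} on symbol x: members go to different blocks, giving {q1,q7,q8} and {q5}.
On input y, block {q0,q3,q13} splits into {q0,q3} and {q13}.
Refine {q1,q7,q8} on symbol x: members go to different blocks, giving {q1,q8} and {q7}.
Refine {q1,q8} on symbol y: members go to different blocks, giving {q1} and {q8}.
Split {q0,q3} by δ(·,x) → {q0} and {q3}.
Stable partition: {q0} | {q1} | {q2,q10} | {q5} | {q13} | {q7} | {q8} | {q3} — 8 equivalence classes.
q1 and q8 end up in different blocks, so they are distinguishable. For instance, the string 'y' is accepted from only q1.

No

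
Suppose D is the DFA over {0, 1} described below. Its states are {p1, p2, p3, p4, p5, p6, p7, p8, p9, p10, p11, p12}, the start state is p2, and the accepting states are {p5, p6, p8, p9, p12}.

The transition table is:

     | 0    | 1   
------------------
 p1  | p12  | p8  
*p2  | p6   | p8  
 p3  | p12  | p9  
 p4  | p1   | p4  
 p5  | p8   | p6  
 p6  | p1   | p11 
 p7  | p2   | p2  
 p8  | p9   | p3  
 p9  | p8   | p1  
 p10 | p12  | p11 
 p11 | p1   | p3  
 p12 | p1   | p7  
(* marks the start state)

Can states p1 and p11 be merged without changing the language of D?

No

States {p4,p5,p10} cannot be reached from the start state, so discard them.
P0 = {p6,p8,p9,p12} | {p1,p2,p3,p7,p11}.
Split {p6,p8,p9,p12} by δ(·,0) → {p6,p12} and {p8,p9}.
Split {p1,p2,p3,p7,p11} by δ(·,0) → {p1,p2,p3} and {p7,p11}.
The partition is now stable with 4 blocks: {p6,p12} | {p1,p2,p3} | {p8,p9} | {p7,p11}.
p1 and p11 end up in different blocks, so they are distinguishable. For instance, the string '0' is accepted from only p1.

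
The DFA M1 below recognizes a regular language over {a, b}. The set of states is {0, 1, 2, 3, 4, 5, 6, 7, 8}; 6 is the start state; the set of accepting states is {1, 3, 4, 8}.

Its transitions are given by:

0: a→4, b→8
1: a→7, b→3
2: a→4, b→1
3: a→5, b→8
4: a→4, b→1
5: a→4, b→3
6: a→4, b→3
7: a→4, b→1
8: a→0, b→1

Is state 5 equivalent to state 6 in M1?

Yes

States {2} cannot be reached from the start state, so discard them.
Start with accepting vs non-accepting: {1,3,4,8} | {0,5,6,7}.
On input a, block {1,3,4,8} splits into {1,3,8} and {4}.
Stable partition: {1,3,8} | {0,5,6,7} | {4} — 3 equivalence classes.
5 and 6 lie in the same block of the stable partition, so they are equivalent — no string distinguishes them.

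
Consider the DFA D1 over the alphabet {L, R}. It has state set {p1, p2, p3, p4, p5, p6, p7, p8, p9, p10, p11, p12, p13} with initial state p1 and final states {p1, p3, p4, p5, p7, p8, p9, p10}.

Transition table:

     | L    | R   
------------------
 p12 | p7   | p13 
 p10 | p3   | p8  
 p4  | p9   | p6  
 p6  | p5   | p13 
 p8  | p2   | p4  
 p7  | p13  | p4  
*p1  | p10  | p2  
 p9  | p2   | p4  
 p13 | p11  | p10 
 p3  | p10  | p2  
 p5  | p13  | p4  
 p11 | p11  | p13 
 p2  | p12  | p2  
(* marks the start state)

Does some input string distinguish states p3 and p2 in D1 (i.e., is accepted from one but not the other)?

Yes

P0 = {p1,p3,p4,p5,p7,p8,p9,p10} | {p2,p6,p11,p12,p13}.
Refine {p1,p3,p4,p5,p7,p8,p9,p10} on symbol L: members go to different blocks, giving {p1,p3,p4,p10} and {p5,p7,p8,p9}.
Refine {p1,p3,p4,p10} on symbol L: members go to different blocks, giving {p1,p3,p10} and {p4}.
On input R, block {p1,p3,p10} splits into {p1,p3} and {p10}.
Refine {p2,p6,p11,p12,p13} on symbol L: members go to different blocks, giving {p2,p11,p13} and {p6,p12}.
Split {p2,p11,p13} by δ(·,L) → {p11,p13} and {p2}.
Split {p11,p13} by δ(·,R) → {p11} and {p13}.
On input L, block {p5,p7,p8,p9} splits into {p5,p7} and {p8,p9}.
Stable partition: {p1,p3} | {p11} | {p5,p7} | {p4} | {p10} | {p6,p12} | {p2} | {p13} | {p8,p9} — 9 equivalence classes.
p3 and p2 end up in different blocks, so they are distinguishable. For instance, the string 'ε' is accepted from only p3.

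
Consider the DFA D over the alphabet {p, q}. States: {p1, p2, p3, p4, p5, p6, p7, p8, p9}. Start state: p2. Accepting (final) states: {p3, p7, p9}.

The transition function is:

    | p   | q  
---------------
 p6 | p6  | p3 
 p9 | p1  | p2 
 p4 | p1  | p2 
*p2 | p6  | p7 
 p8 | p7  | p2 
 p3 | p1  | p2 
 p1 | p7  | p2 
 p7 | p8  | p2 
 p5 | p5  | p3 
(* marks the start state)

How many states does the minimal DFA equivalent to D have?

3

First remove the unreachable states {p4,p5,p9}; 6 states remain.
Start with accepting vs non-accepting: {p3,p7} | {p1,p2,p6,p8}.
Refine {p1,p2,p6,p8} on symbol p: members go to different blocks, giving {p1,p8} and {p2,p6}.
Stable partition: {p3,p7} | {p1,p8} | {p2,p6} — 3 equivalence classes.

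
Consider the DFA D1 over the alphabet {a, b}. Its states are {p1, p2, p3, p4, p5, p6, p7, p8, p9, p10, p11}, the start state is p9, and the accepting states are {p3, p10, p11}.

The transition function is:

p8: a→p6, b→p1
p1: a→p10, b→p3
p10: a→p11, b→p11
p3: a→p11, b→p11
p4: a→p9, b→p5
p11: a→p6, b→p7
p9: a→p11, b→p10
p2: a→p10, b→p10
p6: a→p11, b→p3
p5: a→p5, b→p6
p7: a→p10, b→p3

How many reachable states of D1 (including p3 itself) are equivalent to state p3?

First remove the unreachable states {p1,p2,p4,p5,p8}; 6 states remain.
P0 = {p3,p10,p11} | {p6,p7,p9}.
Refine {p3,p10,p11} on symbol a: members go to different blocks, giving {p3,p10} and {p11}.
Split {p6,p7,p9} by δ(·,a) → {p6,p9} and {p7}.
Stable partition: {p3,p10} | {p6,p9} | {p11} | {p7} — 4 equivalence classes.
State p3 belongs to the block {p3,p10}, which has 2 states.

2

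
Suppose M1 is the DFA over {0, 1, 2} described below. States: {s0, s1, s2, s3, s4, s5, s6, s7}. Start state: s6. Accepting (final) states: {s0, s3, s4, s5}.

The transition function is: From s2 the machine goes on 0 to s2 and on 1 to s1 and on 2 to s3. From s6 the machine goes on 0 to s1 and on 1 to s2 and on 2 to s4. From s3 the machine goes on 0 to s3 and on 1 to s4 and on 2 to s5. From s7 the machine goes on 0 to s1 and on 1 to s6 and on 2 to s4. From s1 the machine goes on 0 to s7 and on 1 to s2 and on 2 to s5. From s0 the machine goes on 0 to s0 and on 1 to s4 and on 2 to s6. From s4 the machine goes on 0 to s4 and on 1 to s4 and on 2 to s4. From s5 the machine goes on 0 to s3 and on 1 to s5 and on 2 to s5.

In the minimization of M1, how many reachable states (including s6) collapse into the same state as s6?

4

States {s0} cannot be reached from the start state, so discard them.
Start with accepting vs non-accepting: {s3,s4,s5} | {s1,s2,s6,s7}.
No further refinement is possible. Final partition (2 blocks): {s3,s4,s5} | {s1,s2,s6,s7}.
State s6 belongs to the block {s1,s2,s6,s7}, which has 4 states.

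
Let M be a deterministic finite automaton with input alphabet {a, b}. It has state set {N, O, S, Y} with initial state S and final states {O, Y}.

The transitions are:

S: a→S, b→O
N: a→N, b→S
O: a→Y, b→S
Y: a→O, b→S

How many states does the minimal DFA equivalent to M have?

Reachable states from the start: {O,S,Y}. Unreachable: {N} — drop them.
P0 = {O,Y} | {S}.
The partition is now stable with 2 blocks: {O,Y} | {S}.

2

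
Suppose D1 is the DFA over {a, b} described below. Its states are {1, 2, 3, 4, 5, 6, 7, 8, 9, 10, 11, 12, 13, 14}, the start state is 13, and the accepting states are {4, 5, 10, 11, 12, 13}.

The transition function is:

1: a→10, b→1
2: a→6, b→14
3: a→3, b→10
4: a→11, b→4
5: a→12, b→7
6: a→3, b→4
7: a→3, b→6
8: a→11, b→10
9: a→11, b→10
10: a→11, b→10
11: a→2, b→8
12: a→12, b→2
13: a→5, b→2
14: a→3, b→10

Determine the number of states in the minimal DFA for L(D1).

Reachable states from the start: {2,3,4,5,6,7,8,10,11,12,13,14}. Unreachable: {1,9} — drop them.
Start with accepting vs non-accepting: {4,5,10,11,12,13} | {2,3,6,7,8,14}.
Split {4,5,10,11,12,13} by δ(·,a) → {4,5,10,12,13} and {11}.
Refine {4,5,10,12,13} on symbol a: members go to different blocks, giving {5,12,13} and {4,10}.
On input a, block {2,3,6,7,8,14} splits into {2,3,6,7,14} and {8}.
Refine {2,3,6,7,14} on symbol b: members go to different blocks, giving {3,6,14} and {2,7}.
The partition is now stable with 6 blocks: {5,12,13} | {3,6,14} | {11} | {4,10} | {8} | {2,7}.

6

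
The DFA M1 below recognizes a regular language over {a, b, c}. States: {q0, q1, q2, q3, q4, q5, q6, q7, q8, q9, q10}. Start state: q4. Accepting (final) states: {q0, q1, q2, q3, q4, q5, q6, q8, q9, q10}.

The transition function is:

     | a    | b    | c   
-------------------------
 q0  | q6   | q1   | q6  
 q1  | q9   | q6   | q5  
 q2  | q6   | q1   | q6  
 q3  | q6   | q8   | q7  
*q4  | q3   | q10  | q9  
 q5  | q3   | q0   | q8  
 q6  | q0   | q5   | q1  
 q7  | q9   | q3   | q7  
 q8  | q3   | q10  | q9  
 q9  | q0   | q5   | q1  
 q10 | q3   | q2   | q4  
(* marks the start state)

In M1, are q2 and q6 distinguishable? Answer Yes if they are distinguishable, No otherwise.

Yes

Every state is reachable, so we keep all 11.
Initial partition by acceptance: {q0,q1,q2,q3,q4,q5,q6,q8,q9,q10} | {q7}.
On input c, block {q0,q1,q2,q3,q4,q5,q6,q8,q9,q10} splits into {q0,q1,q2,q4,q5,q6,q8,q9,q10} and {q3}.
Split {q0,q1,q2,q4,q5,q6,q8,q9,q10} by δ(·,a) → {q0,q1,q2,q6,q9} and {q4,q5,q8,q10}.
On input b, block {q0,q1,q2,q6,q9} splits into {q0,q1,q2} and {q6,q9}.
Refine {q0,q1,q2} on symbol b: members go to different blocks, giving {q0,q2} and {q1}.
Refine {q4,q5,q8,q10} on symbol b: members go to different blocks, giving {q4,q8} and {q5,q10}.
No further refinement is possible. Final partition (7 blocks): {q0,q2} | {q7} | {q3} | {q4,q8} | {q6,q9} | {q1} | {q5,q10}.
q2 and q6 end up in different blocks, so they are distinguishable. For instance, the string 'bac' is accepted from only q2.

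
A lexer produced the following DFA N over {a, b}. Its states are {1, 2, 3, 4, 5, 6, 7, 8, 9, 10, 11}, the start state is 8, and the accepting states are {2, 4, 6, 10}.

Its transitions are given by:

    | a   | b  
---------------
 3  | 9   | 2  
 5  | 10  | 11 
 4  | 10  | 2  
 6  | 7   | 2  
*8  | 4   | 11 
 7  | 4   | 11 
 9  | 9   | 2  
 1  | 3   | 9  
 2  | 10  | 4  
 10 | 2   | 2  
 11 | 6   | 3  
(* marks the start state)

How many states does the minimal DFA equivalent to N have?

5

First remove the unreachable states {1,5}; 9 states remain.
Start with accepting vs non-accepting: {2,4,6,10} | {3,7,8,9,11}.
Refine {2,4,6,10} on symbol a: members go to different blocks, giving {2,4,10} and {6}.
Split {3,7,8,9,11} by δ(·,a) → {3,9} and {7,8} and {11}.
Stable partition: {2,4,10} | {3,9} | {6} | {7,8} | {11} — 5 equivalence classes.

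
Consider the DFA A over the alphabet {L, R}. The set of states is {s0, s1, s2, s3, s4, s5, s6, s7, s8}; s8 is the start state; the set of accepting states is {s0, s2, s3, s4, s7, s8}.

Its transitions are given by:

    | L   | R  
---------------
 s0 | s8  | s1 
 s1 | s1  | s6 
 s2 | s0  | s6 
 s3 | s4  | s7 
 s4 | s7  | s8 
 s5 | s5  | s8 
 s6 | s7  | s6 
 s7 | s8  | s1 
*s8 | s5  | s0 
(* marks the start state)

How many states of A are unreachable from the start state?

3

No path from s8 leads to s2, s3, s4; the other 6 states are all reachable.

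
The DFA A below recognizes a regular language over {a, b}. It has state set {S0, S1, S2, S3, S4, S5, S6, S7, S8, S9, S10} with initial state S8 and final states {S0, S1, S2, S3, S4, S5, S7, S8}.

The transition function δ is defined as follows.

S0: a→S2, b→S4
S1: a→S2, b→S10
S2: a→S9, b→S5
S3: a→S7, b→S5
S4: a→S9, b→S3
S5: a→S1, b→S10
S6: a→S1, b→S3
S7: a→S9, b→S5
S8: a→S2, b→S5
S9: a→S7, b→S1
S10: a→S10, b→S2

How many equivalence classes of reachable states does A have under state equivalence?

6

Reachable states from the start: {S1,S2,S5,S7,S8,S9,S10}. Unreachable: {S0,S3,S4,S6} — drop them.
Initial partition by acceptance: {S1,S2,S5,S7,S8} | {S9,S10}.
Refine {S1,S2,S5,S7,S8} on symbol a: members go to different blocks, giving {S1,S5,S8} and {S2,S7}.
Split {S1,S5,S8} by δ(·,a) → {S1,S8} and {S5}.
On input b, block {S1,S8} splits into {S1} and {S8}.
On input a, block {S9,S10} splits into {S9} and {S10}.
The partition is now stable with 6 blocks: {S1} | {S9} | {S2,S7} | {S5} | {S8} | {S10}.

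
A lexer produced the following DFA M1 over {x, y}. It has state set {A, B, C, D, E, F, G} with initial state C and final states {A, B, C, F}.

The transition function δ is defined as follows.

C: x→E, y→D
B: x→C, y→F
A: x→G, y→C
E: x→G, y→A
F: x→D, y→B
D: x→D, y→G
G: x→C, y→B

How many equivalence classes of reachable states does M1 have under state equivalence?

Every state is reachable, so we keep all 7.
Initial partition by acceptance: {A,B,C,F} | {D,E,G}.
Split {A,B,C,F} by δ(·,x) → {A,C,F} and {B}.
Split {A,C,F} by δ(·,y) → {A} and {C} and {F}.
Split {D,E,G} by δ(·,x) → {D,E} and {G}.
Split {D,E} by δ(·,x) → {D} and {E}.
Stable partition: {A} | {D} | {B} | {C} | {F} | {G} | {E} — 7 equivalence classes.

7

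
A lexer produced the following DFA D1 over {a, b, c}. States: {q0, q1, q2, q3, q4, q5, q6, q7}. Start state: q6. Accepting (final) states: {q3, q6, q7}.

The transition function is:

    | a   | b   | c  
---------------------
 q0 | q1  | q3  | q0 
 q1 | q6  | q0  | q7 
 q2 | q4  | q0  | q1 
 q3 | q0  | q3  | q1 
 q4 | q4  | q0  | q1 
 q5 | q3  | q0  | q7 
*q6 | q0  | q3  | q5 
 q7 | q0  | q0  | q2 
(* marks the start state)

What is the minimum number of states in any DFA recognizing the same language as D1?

P0 = {q3,q6,q7} | {q0,q1,q2,q4,q5}.
Refine {q3,q6,q7} on symbol b: members go to different blocks, giving {q3,q6} and {q7}.
On input a, block {q0,q1,q2,q4,q5} splits into {q0,q2,q4} and {q1,q5}.
Refine {q0,q2,q4} on symbol a: members go to different blocks, giving {q2,q4} and {q0}.
The partition is now stable with 5 blocks: {q3,q6} | {q2,q4} | {q7} | {q1,q5} | {q0}.

5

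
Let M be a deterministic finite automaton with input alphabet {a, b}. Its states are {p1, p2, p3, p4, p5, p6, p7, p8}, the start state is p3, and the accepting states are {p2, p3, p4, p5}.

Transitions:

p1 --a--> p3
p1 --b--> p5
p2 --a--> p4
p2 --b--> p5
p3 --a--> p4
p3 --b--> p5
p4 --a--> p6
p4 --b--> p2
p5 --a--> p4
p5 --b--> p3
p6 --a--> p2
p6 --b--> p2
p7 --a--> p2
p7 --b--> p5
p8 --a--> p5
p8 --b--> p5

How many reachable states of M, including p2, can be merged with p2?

3

States {p1,p7,p8} cannot be reached from the start state, so discard them.
Start with accepting vs non-accepting: {p2,p3,p4,p5} | {p6}.
Refine {p2,p3,p4,p5} on symbol a: members go to different blocks, giving {p2,p3,p5} and {p4}.
The partition is now stable with 3 blocks: {p2,p3,p5} | {p6} | {p4}.
The equivalence class containing p2 is {p2,p3,p5}, of size 3.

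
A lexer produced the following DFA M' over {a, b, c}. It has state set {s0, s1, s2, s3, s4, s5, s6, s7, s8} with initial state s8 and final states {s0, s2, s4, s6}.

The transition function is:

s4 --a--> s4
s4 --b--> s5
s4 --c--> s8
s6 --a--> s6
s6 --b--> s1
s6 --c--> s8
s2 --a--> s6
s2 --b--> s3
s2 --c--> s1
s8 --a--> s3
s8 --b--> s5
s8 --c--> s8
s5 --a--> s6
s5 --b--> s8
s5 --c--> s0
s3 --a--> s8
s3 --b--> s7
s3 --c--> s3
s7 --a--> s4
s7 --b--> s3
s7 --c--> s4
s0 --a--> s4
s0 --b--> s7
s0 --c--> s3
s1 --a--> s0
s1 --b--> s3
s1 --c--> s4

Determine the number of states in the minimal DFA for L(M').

States {s2} cannot be reached from the start state, so discard them.
Initial partition by acceptance: {s0,s4,s6} | {s1,s3,s5,s7,s8}.
Refine {s1,s3,s5,s7,s8} on symbol a: members go to different blocks, giving {s1,s5,s7} and {s3,s8}.
The partition is now stable with 3 blocks: {s0,s4,s6} | {s1,s5,s7} | {s3,s8}.

3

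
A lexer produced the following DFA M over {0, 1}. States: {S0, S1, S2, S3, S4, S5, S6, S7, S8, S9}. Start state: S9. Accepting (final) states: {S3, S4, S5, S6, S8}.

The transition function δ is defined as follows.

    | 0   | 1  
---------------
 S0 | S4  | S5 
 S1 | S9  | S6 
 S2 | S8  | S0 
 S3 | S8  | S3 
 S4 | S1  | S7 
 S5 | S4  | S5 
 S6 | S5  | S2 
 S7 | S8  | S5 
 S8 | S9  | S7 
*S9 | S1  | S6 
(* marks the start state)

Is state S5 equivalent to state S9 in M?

No

States {S3} cannot be reached from the start state, so discard them.
P0 = {S4,S5,S6,S8} | {S0,S1,S2,S7,S9}.
Split {S4,S5,S6,S8} by δ(·,0) → {S4,S8} and {S5,S6}.
Split {S0,S1,S2,S7,S9} by δ(·,0) → {S0,S2,S7} and {S1,S9}.
Split {S0,S2,S7} by δ(·,1) → {S0,S7} and {S2}.
Split {S5,S6} by δ(·,0) → {S5} and {S6}.
The partition is now stable with 6 blocks: {S4,S8} | {S0,S7} | {S5} | {S1,S9} | {S2} | {S6}.
S5 and S9 end up in different blocks, so they are distinguishable. For instance, the string 'ε' is accepted from only S5.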